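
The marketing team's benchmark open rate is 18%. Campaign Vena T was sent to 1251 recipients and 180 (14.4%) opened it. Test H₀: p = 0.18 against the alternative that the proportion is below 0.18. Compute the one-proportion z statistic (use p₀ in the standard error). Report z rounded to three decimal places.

z = -3.325

p̂ = 180/1251 = 0.143885.
Standard error under H₀: √(0.18×0.82/1251) = 0.010862.
z = (0.143885 − 0.18)/0.010862 = -0.036115/0.010862 = -3.325.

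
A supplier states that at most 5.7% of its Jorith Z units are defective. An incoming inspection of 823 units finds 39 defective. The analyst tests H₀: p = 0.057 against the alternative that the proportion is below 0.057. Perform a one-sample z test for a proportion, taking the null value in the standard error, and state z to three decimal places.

p̂ = 39/823 ≈ 0.04739.
SE = √(p₀(1−p₀)/n) = √(0.053751/823) = 0.00808.
z = (0.04739 − 0.057)/0.00808 = -0.00961/0.00808 = -1.189.
p-value = P(Z < -1.189) ≈ 0.1171.

z = -1.189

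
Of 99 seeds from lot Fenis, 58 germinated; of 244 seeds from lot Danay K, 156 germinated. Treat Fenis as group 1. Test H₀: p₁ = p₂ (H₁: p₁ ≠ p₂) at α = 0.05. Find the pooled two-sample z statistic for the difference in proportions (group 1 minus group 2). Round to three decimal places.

z = -0.927

p̂₁ = 58/99 ≈ 0.58586, p̂₂ = 156/244 ≈ 0.63934.
Pooled p̂ = (58+156)/(99+244) = 214/343 = 0.62391.
SE = √(p̂(1−p̂)(1/n₁+1/n₂)) = √(0.62391·0.37609·0.0141994) = √(0.00333184) = 0.05772.
z = (0.58586 − 0.63934)/0.05772 = -0.05348/0.05772 = -0.927.
Two-sided p-value ≈ 2·Φ(−0.927) = 0.3541. With α = 0.05, fail to reject H₀.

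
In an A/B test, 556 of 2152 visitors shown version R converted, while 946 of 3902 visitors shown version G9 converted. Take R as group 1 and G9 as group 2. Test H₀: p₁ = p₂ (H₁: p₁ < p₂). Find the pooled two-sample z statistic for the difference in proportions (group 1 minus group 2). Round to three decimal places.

p̂₁ = 556/2152 = 0.258364, p̂₂ = 946/3902 = 0.242440.
Pooled p̂ = (556+946)/(2152+3902) = 1502/6054 = 0.248100.
SE = √(p̂(1−p̂)(1/n₁+1/n₂)) = √(0.248100·0.751900·0.000720963) = √(0.000134493) = 0.011597.
z = (0.258364 − 0.242440)/0.011597 = 0.015924/0.011597 = 1.373.

z = 1.373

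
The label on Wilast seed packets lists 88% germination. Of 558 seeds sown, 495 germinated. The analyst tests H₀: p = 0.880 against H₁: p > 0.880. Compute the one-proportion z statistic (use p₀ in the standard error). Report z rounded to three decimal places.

z = 0.516

p̂ = 495/558 ≈ 0.88710.
Under H₀, SE = √(0.88·0.12/558) = √(0.000189247) = 0.01376.
z = (0.88710 − 0.88)/0.01376 = 0.00710/0.01376 = 0.516.
p-value = P(Z > 0.516) ≈ 0.3030.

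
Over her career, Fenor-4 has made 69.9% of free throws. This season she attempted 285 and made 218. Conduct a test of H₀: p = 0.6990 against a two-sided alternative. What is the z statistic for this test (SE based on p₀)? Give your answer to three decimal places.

p̂ = 218/285 ≈ 0.76491.
Standard error under H₀: √(0.699×0.301/285) = 0.02717.
z = (0.76491 − 0.699)/0.02717 = 0.06591/0.02717 = 2.426.
p-value = 2·P(Z > 2.426) ≈ 0.0153.

z = 2.426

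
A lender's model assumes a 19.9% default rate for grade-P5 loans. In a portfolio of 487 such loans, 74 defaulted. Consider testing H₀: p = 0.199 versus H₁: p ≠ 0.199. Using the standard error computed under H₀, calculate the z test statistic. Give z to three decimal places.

p̂ = 74/487 = 0.15195.
Standard error under H₀: √(0.199×0.801/487) = 0.01809.
z = (0.15195 − 0.199)/0.01809 = -0.04705/0.01809 = -2.601.
Two-sided p-value ≈ 2·Φ(−2.601) = 0.0093.

z = -2.601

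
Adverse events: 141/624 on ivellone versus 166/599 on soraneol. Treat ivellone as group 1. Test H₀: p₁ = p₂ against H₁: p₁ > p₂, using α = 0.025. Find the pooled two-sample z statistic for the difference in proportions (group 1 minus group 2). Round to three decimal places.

z = -2.063

p̂₁ = 141/624 ≈ 0.22596, p̂₂ = 166/599 ≈ 0.27713.
Pooled p̂ = (141+166)/(624+599) = 307/1223 = 0.25102.
SE = √(0.18801 × 0.00327201) = 0.02480.
z = (0.22596 − 0.27713)/0.02480 = -0.05117/0.02480 = -2.063.
p-value = P(Z > -2.063) ≈ 0.9804; since p > α = 0.025, fail to reject H₀.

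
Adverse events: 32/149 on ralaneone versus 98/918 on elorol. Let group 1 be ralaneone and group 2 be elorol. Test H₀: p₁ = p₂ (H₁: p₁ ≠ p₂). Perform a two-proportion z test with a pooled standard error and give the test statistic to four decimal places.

p̂₁ = 32/149 = 0.214765, p̂₂ = 98/918 = 0.106754.
Pooled p̂ = (32+98)/(149+918) = 130/1067 = 0.121837.
SE = √(p̂(1−p̂)(1/n₁+1/n₂)) = √(0.121837·0.878163·0.00780073) = √(0.000834622) = 0.028890.
z = (0.214765 − 0.106754)/0.028890 = 0.108011/0.028890 = 3.7387.

z = 3.7387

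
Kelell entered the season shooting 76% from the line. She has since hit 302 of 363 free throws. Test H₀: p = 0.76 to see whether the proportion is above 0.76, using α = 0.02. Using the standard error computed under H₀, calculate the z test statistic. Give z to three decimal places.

p̂ = 302/363 ≈ 0.83196.
Standard error under H₀: √(0.76×0.24/363) = 0.02242.
z = (0.83196 − 0.76)/0.02242 = 0.07196/0.02242 = 3.210.
p-value = P(Z > 3.210) ≈ 0.0007; since p < α = 0.02, reject H₀.

z = 3.210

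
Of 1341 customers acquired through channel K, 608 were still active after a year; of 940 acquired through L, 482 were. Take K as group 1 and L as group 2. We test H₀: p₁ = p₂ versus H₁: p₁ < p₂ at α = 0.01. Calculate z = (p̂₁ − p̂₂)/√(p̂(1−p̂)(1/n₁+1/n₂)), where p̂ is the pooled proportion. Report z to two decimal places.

z = -2.79

p̂₁ = 608/1341 ≈ 0.45339, p̂₂ = 482/940 ≈ 0.51277.
Pooled p̂ = (608+482)/(1341+940) = 1090/2281 = 0.47786.
SE = √(0.24951 × 0.00180954) = 0.02125.
z = (0.45339 − 0.51277)/0.02125 = -0.05938/0.02125 = -2.79.
p-value = P(Z < -2.794) ≈ 0.0026; since p < α = 0.01, reject H₀.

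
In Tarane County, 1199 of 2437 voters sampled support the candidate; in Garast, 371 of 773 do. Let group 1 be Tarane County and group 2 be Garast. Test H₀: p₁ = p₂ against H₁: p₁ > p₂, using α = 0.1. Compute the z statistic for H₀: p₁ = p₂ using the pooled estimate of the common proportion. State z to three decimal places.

p̂₁ = 1199/2437 ≈ 0.49200, p̂₂ = 371/773 ≈ 0.47995.
Pooled p̂ = (1199+371)/(2437+773) = 1570/3210 = 0.48910.
SE = √(0.249881 × 0.001704) = 0.02063.
z = (0.49200 − 0.47995)/0.02063 = 0.01205/0.02063 = 0.584.
p-value = P(Z > 0.584) ≈ 0.2796; since p > α = 0.1, fail to reject H₀.

z = 0.584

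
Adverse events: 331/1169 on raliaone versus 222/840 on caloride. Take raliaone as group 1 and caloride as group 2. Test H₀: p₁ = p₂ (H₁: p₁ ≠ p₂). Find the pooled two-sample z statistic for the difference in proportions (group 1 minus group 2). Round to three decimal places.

z = 0.934

p̂₁ = 331/1169 ≈ 0.28315, p̂₂ = 222/840 ≈ 0.26429.
Pooled p̂ = (331+222)/(1169+840) = 553/2009 = 0.27526.
SE = √(0.199493 × 0.00204591) = 0.02020.
z = (0.28315 − 0.26429)/0.02020 = 0.01886/0.02020 = 0.934.
Two-sided p-value ≈ 2·Φ(−0.934) = 0.3505.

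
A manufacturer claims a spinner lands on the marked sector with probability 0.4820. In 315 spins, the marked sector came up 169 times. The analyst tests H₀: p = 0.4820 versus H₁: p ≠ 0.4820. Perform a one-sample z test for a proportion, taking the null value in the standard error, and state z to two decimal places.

z = 1.94

p̂ = 169/315 = 0.53651.
Standard error under H₀: √(0.482×0.518/315) = 0.02815.
z = (0.53651 − 0.482)/0.02815 = 0.05451/0.02815 = 1.94.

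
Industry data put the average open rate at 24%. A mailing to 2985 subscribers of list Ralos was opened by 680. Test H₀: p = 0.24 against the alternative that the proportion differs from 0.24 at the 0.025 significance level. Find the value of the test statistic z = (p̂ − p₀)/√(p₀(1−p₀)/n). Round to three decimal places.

p̂ = 680/2985 ≈ 0.227806.
Standard error under H₀: √(0.24×0.76/2985) = 0.007817.
z = (0.227806 − 0.24)/0.007817 = -0.012194/0.007817 = -1.560.
Two-sided p-value ≈ 2·Φ(−1.560) = 0.1188. With α = 0.025, fail to reject H₀.

z = -1.560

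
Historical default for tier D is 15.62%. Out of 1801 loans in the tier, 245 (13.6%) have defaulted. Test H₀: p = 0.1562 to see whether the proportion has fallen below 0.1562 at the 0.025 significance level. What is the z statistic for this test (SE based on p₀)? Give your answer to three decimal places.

z = -2.357

p̂ = 245/1801 ≈ 0.136036.
Standard error under H₀: √(0.1562×0.8438/1801) = 0.008555.
z = (0.136036 − 0.1562)/0.008555 = -0.020164/0.008555 = -2.357.
p-value = P(Z < -2.357) ≈ 0.0092, so at α = 0.025 we reject H₀.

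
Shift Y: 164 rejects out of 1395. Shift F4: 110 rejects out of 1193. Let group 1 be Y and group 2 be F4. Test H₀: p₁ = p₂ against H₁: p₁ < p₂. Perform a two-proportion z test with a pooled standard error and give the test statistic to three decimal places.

z = 2.090

p̂₁ = 164/1395 ≈ 0.117563, p̂₂ = 110/1193 ≈ 0.092205.
Pooled p̂ = (164+110)/(1395+1193) = 274/2588 = 0.105873.
SE = √(p̂(1−p̂)(1/n₁+1/n₂)) = √(0.105873·0.894127·0.00155507) = √(0.000147209) = 0.012133.
z = (0.117563 − 0.092205)/0.012133 = 0.025358/0.012133 = 2.090.
p-value = P(Z < 2.090) ≈ 0.9817.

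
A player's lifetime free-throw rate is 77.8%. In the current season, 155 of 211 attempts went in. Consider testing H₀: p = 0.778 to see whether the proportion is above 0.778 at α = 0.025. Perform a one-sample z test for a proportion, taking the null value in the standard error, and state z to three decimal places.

z = -1.517

p̂ = 155/211 = 0.73460.
Under H₀, SE = √(0.778·0.222/211) = √(0.000818559) = 0.02861.
z = (0.73460 − 0.778)/0.02861 = -0.04340/0.02861 = -1.517.
p-value = P(Z > -1.517) ≈ 0.9354, so at α = 0.025 we fail to reject H₀.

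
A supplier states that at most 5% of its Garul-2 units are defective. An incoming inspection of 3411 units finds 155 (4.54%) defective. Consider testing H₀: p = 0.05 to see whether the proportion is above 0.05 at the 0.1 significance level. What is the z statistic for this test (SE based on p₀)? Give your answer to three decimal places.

p̂ = 155/3411 = 0.045441.
SE = √(p₀(1−p₀)/n) = √(0.0475/3411) = 0.003732.
z = (0.045441 − 0.05)/0.003732 = -0.004559/0.003732 = -1.222.
p-value = P(Z > -1.222) ≈ 0.8891; since p > α = 0.1, fail to reject H₀.

z = -1.222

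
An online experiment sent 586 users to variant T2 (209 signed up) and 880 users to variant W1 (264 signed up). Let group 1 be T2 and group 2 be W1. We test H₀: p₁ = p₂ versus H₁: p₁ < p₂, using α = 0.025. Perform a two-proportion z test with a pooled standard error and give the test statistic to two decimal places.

z = 2.27

p̂₁ = 209/586 ≈ 0.35666, p̂₂ = 264/880 ≈ 0.30000.
Pooled p̂ = (209+264)/(586+880) = 473/1466 = 0.32265.
SE = √(p̂(1−p̂)(1/n₁+1/n₂)) = √(0.32265·0.67735·0.00284285) = √(0.000621293) = 0.02493.
z = (0.35666 − 0.30000)/0.02493 = 0.05666/0.02493 = 2.27.
p-value = P(Z < 2.273) ≈ 0.9885. With α = 0.025, fail to reject H₀.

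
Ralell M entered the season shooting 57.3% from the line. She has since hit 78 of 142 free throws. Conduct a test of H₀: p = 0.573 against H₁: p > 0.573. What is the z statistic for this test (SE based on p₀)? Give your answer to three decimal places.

z = -0.571

p̂ = 78/142 ≈ 0.54930.
Under H₀, SE = √(0.573·0.427/142) = √(0.00172304) = 0.04151.
z = (0.54930 − 0.573)/0.04151 = -0.02370/0.04151 = -0.571.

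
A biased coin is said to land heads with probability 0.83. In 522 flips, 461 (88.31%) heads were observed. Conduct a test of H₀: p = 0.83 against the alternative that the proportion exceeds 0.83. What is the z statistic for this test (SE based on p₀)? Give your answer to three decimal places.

z = 3.232

p̂ = 461/522 ≈ 0.88314.
Standard error under H₀: √(0.83×0.17/522) = 0.01644.
z = (0.88314 − 0.83)/0.01644 = 0.05314/0.01644 = 3.232.
p-value = P(Z > 3.232) ≈ 0.0006.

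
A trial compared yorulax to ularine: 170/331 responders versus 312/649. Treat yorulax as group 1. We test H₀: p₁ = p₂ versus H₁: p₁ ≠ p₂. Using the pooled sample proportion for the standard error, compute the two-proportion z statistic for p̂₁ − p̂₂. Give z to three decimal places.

z = 0.973

p̂₁ = 170/331 = 0.51360, p̂₂ = 312/649 = 0.48074.
Pooled p̂ = (170+312)/(331+649) = 482/980 = 0.49184.
SE = √(0.249933 × 0.00456198) = 0.03377.
z = (0.51360 − 0.48074)/0.03377 = 0.03286/0.03377 = 0.973.
Two-sided p-value ≈ 2·Φ(−0.973) = 0.3305.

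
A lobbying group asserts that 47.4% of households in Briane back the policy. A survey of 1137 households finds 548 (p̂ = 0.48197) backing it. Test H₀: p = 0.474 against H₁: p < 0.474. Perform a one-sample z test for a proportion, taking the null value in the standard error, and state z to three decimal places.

p̂ = 548/1137 = 0.48197.
SE = √(p₀(1−p₀)/n) = √(0.24932/1137) = 0.01481.
z = (0.48197 − 0.474)/0.01481 = 0.00797/0.01481 = 0.538.
p-value = P(Z < 0.538) ≈ 0.7048.

z = 0.538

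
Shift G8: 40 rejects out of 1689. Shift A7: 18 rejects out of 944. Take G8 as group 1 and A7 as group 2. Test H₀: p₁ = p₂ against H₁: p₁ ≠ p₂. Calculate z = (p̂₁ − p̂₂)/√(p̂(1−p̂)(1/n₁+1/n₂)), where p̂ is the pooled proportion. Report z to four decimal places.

z = 0.7737

p̂₁ = 40/1689 ≈ 0.023683, p̂₂ = 18/944 ≈ 0.019068.
Pooled p̂ = (40+18)/(1689+944) = 58/2633 = 0.022028.
SE = √(p̂(1−p̂)(1/n₁+1/n₂)) = √(0.022028·0.977972·0.00165139) = √(3.55756e-05) = 0.005965.
z = (0.023683 − 0.019068)/0.005965 = 0.004615/0.005965 = 0.7737.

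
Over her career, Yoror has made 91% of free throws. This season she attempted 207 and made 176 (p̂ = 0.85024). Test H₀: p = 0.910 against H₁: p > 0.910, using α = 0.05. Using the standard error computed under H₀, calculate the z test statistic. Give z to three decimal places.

p̂ = 176/207 = 0.850242.
Under H₀, SE = √(0.91·0.09/207) = √(0.000395652) = 0.019891.
z = (0.850242 − 0.91)/0.019891 = -0.059758/0.019891 = -3.004.
p-value = P(Z > -3.004) ≈ 0.9987, so at α = 0.05 we fail to reject H₀.

z = -3.004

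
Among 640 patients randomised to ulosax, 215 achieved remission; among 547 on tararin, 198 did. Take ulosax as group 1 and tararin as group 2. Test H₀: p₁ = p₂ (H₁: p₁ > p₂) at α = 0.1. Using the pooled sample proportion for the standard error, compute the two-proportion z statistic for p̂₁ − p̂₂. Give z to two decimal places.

z = -0.94

p̂₁ = 215/640 ≈ 0.3359, p̂₂ = 198/547 ≈ 0.3620.
Pooled p̂ = (215+198)/(640+547) = 413/1187 = 0.3479.
SE = √(0.226877 × 0.00339065) = 0.0277.
z = (0.3359 − 0.3620)/0.0277 = -0.0261/0.0277 = -0.94.
p-value = P(Z > -0.939) ≈ 0.8261; since p > α = 0.1, fail to reject H₀.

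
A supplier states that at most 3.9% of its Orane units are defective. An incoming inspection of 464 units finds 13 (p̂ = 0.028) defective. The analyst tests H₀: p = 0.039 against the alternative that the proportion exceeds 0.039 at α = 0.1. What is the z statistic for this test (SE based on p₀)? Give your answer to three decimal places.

z = -1.222

p̂ = 13/464 ≈ 0.028017.
Standard error under H₀: √(0.039×0.961/464) = 0.008987.
z = (0.028017 − 0.039)/0.008987 = -0.010983/0.008987 = -1.222.
p-value = P(Z > -1.222) ≈ 0.8891; since p > α = 0.1, fail to reject H₀.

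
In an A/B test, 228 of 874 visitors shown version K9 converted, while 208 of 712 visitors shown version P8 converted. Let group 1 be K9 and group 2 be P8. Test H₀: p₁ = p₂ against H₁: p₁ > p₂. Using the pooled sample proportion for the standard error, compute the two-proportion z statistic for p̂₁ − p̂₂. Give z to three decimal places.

p̂₁ = 228/874 = 0.26087, p̂₂ = 208/712 = 0.29213.
Pooled p̂ = (228+208)/(874+712) = 436/1586 = 0.27491.
SE = √(0.199332 × 0.00254866) = 0.02254.
z = (0.26087 − 0.29213)/0.02254 = -0.03126/0.02254 = -1.387.

z = -1.387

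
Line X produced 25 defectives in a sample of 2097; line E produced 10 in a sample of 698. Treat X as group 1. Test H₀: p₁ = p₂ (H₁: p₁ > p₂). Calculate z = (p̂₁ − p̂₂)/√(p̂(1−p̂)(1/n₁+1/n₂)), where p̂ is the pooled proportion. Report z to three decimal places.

p̂₁ = 25/2097 = 0.011922, p̂₂ = 10/698 = 0.014327.
Pooled p̂ = (25+10)/(2097+698) = 35/2795 = 0.012522.
SE = √(p̂(1−p̂)(1/n₁+1/n₂)) = √(0.012522·0.987478·0.00190954) = √(2.36125e-05) = 0.004859.
z = (0.011922 − 0.014327)/0.004859 = -0.002405/0.004859 = -0.495.

z = -0.495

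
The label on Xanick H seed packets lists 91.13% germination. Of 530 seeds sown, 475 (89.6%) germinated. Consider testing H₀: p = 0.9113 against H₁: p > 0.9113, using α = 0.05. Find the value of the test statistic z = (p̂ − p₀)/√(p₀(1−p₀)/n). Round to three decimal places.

z = -1.221

p̂ = 475/530 ≈ 0.896226.
Standard error under H₀: √(0.9113×0.0887/530) = 0.012350.
z = (0.896226 − 0.9113)/0.012350 = -0.015074/0.012350 = -1.221.
p-value = P(Z > -1.221) ≈ 0.8889; since p > α = 0.05, fail to reject H₀.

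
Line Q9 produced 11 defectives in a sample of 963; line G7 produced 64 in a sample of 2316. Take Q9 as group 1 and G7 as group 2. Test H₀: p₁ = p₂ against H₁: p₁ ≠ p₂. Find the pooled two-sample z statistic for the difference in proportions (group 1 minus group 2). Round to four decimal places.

z = -2.8281

p̂₁ = 11/963 ≈ 0.0114226, p̂₂ = 64/2316 ≈ 0.0276339.
Pooled p̂ = (11+64)/(963+2316) = 75/3279 = 0.0228728.
SE = √(p̂(1−p̂)(1/n₁+1/n₂)) = √(0.0228728·0.9771272·0.0014702) = √(3.28585e-05) = 0.0057322.
z = (0.0114226 − 0.0276339)/0.0057322 = -0.0162113/0.0057322 = -2.8281.
p-value = 2·P(Z > 2.828) ≈ 0.0047.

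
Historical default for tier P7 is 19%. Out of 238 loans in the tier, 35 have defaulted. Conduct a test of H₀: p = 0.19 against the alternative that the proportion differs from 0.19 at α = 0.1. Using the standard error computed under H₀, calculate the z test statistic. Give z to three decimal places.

p̂ = 35/238 = 0.14706.
Standard error under H₀: √(0.19×0.81/238) = 0.02543.
z = (0.14706 − 0.19)/0.02543 = -0.04294/0.02543 = -1.689.
p-value = 2·P(Z > 1.689) ≈ 0.0913; since p < α = 0.1, reject H₀.

z = -1.689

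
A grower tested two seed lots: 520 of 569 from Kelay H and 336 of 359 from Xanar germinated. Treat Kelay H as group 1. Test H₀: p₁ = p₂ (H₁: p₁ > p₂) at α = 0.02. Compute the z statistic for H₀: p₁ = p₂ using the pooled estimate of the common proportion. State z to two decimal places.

z = -1.22

p̂₁ = 520/569 = 0.9139, p̂₂ = 336/359 = 0.9359.
Pooled p̂ = (520+336)/(569+359) = 856/928 = 0.9224.
SE = √(0.0715666 × 0.00454298) = 0.0180.
z = (0.9139 − 0.9359)/0.0180 = -0.0220/0.0180 = -1.22.
p-value = P(Z > -1.223) ≈ 0.8893, so at α = 0.02 we fail to reject H₀.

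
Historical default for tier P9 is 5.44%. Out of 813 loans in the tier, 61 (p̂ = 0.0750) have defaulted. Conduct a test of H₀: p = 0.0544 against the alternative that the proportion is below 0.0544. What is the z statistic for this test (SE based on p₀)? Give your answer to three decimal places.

p̂ = 61/813 = 0.075031.
SE = √(p₀(1−p₀)/n) = √(0.051441/813) = 0.007954.
z = (0.075031 − 0.0544)/0.007954 = 0.020631/0.007954 = 2.594.
p-value = P(Z < 2.594) ≈ 0.9953.

z = 2.594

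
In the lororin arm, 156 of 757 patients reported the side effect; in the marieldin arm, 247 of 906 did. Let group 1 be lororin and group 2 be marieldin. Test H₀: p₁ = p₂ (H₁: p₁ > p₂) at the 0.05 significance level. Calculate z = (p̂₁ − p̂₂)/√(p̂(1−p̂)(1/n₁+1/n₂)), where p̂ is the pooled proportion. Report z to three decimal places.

z = -3.154

p̂₁ = 156/757 ≈ 0.20608, p̂₂ = 247/906 ≈ 0.27263.
Pooled p̂ = (156+247)/(757+906) = 403/1663 = 0.24233.
SE = √(p̂(1−p̂)(1/n₁+1/n₂)) = √(0.24233·0.75767·0.00242476) = √(0.000445204) = 0.02110.
z = (0.20608 − 0.27263)/0.02110 = -0.06655/0.02110 = -3.154.
p-value = P(Z > -3.154) ≈ 0.9992. With α = 0.05, fail to reject H₀.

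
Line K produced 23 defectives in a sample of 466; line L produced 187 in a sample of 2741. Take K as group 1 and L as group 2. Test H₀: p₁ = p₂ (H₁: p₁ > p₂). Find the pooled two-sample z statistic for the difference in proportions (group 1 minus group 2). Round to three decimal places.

p̂₁ = 23/466 ≈ 0.049356, p̂₂ = 187/2741 ≈ 0.068223.
Pooled p̂ = (23+187)/(466+2741) = 210/3207 = 0.065482.
SE = √(p̂(1−p̂)(1/n₁+1/n₂)) = √(0.065482·0.934518·0.00251075) = √(0.000153643) = 0.012395.
z = (0.049356 − 0.068223)/0.012395 = -0.018867/0.012395 = -1.522.

z = -1.522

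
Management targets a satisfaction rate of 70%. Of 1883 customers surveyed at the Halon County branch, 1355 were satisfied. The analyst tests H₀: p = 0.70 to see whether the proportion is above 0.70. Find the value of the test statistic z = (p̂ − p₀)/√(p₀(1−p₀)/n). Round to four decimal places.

p̂ = 1355/1883 ≈ 0.7195964.
Standard error under H₀: √(0.7×0.3/1883) = 0.0105605.
z = (0.7195964 − 0.7)/0.0105605 = 0.0195964/0.0105605 = 1.8556.
p-value = P(Z > 1.856) ≈ 0.0318.

z = 1.8556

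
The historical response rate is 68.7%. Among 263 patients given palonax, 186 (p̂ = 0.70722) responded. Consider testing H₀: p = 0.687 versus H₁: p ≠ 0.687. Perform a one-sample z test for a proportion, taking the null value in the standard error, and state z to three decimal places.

p̂ = 186/263 = 0.70722.
Under H₀, SE = √(0.687·0.313/263) = √(0.000817608) = 0.02859.
z = (0.70722 − 0.687)/0.02859 = 0.02022/0.02859 = 0.707.

z = 0.707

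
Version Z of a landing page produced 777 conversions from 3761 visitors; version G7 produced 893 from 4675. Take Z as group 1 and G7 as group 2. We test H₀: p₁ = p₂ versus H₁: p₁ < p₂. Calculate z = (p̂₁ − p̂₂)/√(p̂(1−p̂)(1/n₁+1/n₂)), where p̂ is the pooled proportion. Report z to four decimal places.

z = 1.7848

p̂₁ = 777/3761 ≈ 0.206594, p̂₂ = 893/4675 ≈ 0.191016.
Pooled p̂ = (777+893)/(3761+4675) = 1670/8436 = 0.197961.
SE = √(p̂(1−p̂)(1/n₁+1/n₂)) = √(0.197961·0.802039·0.00047979) = √(7.61775e-05) = 0.008728.
z = (0.206594 − 0.191016)/0.008728 = 0.015578/0.008728 = 1.7848.
p-value = P(Z < 1.785) ≈ 0.9629.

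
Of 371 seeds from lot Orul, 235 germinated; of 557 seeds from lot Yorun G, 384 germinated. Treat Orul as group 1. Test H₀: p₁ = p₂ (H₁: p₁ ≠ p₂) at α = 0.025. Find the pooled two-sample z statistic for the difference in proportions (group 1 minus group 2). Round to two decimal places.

z = -1.77

p̂₁ = 235/371 ≈ 0.6334, p̂₂ = 384/557 ≈ 0.6894.
Pooled p̂ = (235+384)/(371+557) = 619/928 = 0.6670.
SE = √(p̂(1−p̂)(1/n₁+1/n₂)) = √(0.6670·0.3330·0.00449075) = √(0.000997406) = 0.0316.
z = (0.6334 − 0.6894)/0.0316 = -0.0560/0.0316 = -1.77.
Two-sided p-value ≈ 2·Φ(−1.773) = 0.0763, so at α = 0.025 we fail to reject H₀.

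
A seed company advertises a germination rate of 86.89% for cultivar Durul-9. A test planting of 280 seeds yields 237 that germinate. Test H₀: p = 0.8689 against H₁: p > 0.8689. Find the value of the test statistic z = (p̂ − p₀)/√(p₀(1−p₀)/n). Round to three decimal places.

p̂ = 237/280 = 0.84643.
SE = √(p₀(1−p₀)/n) = √(0.11391/280) = 0.02017.
z = (0.84643 − 0.8689)/0.02017 = -0.02247/0.02017 = -1.114.
p-value = P(Z > -1.114) ≈ 0.8674.

z = -1.114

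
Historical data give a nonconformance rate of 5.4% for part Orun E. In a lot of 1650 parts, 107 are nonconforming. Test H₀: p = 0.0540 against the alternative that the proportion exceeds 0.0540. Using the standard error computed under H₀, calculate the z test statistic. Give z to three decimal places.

z = 1.950

p̂ = 107/1650 ≈ 0.064848.
SE = √(p₀(1−p₀)/n) = √(0.051084/1650) = 0.005564.
z = (0.064848 − 0.054)/0.005564 = 0.010848/0.005564 = 1.950.
p-value = P(Z > 1.950) ≈ 0.0256.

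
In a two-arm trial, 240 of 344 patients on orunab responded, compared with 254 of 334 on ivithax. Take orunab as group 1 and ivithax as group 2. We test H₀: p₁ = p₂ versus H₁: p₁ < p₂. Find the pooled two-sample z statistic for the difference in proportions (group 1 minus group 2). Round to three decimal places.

p̂₁ = 240/344 ≈ 0.69767, p̂₂ = 254/334 ≈ 0.76048.
Pooled p̂ = (240+254)/(344+334) = 494/678 = 0.72861.
SE = √(0.197736 × 0.00590099) = 0.03416.
z = (0.69767 − 0.76048)/0.03416 = -0.06281/0.03416 = -1.839.

z = -1.839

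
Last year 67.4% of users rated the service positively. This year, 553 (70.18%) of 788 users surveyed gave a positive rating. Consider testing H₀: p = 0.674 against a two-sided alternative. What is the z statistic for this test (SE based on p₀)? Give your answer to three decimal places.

p̂ = 553/788 ≈ 0.70178.
Under H₀, SE = √(0.674·0.326/788) = √(0.000278838) = 0.01670.
z = (0.70178 − 0.674)/0.01670 = 0.02778/0.01670 = 1.663.
Two-sided p-value ≈ 2·Φ(−1.663) = 0.0962.

z = 1.663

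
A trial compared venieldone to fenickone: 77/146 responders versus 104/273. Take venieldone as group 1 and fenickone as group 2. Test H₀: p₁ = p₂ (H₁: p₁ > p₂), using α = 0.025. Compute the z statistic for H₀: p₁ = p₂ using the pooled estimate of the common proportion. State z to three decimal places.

p̂₁ = 77/146 ≈ 0.52740, p̂₂ = 104/273 ≈ 0.38095.
Pooled p̂ = (77+104)/(146+273) = 181/419 = 0.43198.
SE = √(p̂(1−p̂)(1/n₁+1/n₂)) = √(0.43198·0.56802·0.0105123) = √(0.00257944) = 0.05079.
z = (0.52740 − 0.38095)/0.05079 = 0.14645/0.05079 = 2.883.
p-value = P(Z > 2.883) ≈ 0.0020; since p < α = 0.025, reject H₀.

z = 2.883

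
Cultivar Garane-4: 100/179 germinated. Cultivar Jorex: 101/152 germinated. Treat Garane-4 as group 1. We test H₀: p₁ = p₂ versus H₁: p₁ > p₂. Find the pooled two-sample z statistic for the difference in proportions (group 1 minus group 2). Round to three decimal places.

p̂₁ = 100/179 ≈ 0.55866, p̂₂ = 101/152 ≈ 0.66447.
Pooled p̂ = (100+101)/(179+152) = 201/331 = 0.60725.
SE = √(p̂(1−p̂)(1/n₁+1/n₂)) = √(0.60725·0.39275·0.0121655) = √(0.00290145) = 0.05387.
z = (0.55866 − 0.66447)/0.05387 = -0.10581/0.05387 = -1.964.
p-value = P(Z > -1.964) ≈ 0.9753.

z = -1.964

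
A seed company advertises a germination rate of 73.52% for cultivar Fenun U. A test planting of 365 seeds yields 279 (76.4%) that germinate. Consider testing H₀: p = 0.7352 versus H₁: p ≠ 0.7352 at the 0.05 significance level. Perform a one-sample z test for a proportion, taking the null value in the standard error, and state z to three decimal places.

z = 1.264

p̂ = 279/365 ≈ 0.76438.
Standard error under H₀: √(0.7352×0.2648/365) = 0.02309.
z = (0.76438 − 0.7352)/0.02309 = 0.02918/0.02309 = 1.264.
Two-sided p-value ≈ 2·Φ(−1.264) = 0.2064. With α = 0.05, fail to reject H₀.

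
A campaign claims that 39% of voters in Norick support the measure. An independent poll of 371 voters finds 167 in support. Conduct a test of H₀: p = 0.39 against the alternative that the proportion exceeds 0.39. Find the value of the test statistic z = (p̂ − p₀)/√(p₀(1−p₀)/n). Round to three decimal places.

p̂ = 167/371 = 0.45013.
Under H₀, SE = √(0.39·0.61/371) = √(0.00064124) = 0.02532.
z = (0.45013 − 0.39)/0.02532 = 0.06013/0.02532 = 2.375.

z = 2.375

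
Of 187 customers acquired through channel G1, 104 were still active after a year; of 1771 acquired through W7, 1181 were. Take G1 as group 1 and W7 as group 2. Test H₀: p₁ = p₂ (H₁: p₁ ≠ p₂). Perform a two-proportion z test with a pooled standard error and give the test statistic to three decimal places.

p̂₁ = 104/187 ≈ 0.55615, p̂₂ = 1181/1771 ≈ 0.66685.
Pooled p̂ = (104+1181)/(187+1771) = 1285/1958 = 0.65628.
SE = √(p̂(1−p̂)(1/n₁+1/n₂)) = √(0.65628·0.34372·0.00591225) = √(0.00133366) = 0.03652.
z = (0.55615 − 0.66685)/0.03652 = -0.11070/0.03652 = -3.031.

z = -3.031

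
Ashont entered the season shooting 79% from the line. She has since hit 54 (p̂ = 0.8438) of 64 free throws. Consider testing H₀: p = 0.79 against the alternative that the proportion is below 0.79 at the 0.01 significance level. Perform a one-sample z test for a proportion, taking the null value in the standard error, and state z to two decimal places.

z = 1.06

p̂ = 54/64 ≈ 0.8438.
Standard error under H₀: √(0.79×0.21/64) = 0.0509.
z = (0.8438 − 0.79)/0.0509 = 0.0538/0.0509 = 1.06.
p-value = P(Z < 1.056) ≈ 0.8544, so at α = 0.01 we fail to reject H₀.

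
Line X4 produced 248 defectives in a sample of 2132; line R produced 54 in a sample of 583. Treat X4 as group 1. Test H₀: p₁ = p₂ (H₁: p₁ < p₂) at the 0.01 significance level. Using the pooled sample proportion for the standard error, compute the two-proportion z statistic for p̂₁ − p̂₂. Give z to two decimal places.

z = 1.61

p̂₁ = 248/2132 = 0.1163, p̂₂ = 54/583 = 0.0926.
Pooled p̂ = (248+54)/(2132+583) = 302/2715 = 0.1112.
SE = √(p̂(1−p̂)(1/n₁+1/n₂)) = √(0.1112·0.8888·0.00218431) = √(0.000215943) = 0.0147.
z = (0.1163 − 0.0926)/0.0147 = 0.0237/0.0147 = 1.61.
p-value = P(Z < 1.613) ≈ 0.9466. With α = 0.01, fail to reject H₀.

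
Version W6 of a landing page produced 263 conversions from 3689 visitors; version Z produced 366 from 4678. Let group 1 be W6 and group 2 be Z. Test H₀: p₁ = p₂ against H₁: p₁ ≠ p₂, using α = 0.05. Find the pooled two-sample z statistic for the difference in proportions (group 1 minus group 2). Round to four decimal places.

p̂₁ = 263/3689 ≈ 0.071293, p̂₂ = 366/4678 ≈ 0.078239.
Pooled p̂ = (263+366)/(3689+4678) = 629/8367 = 0.075176.
SE = √(0.0695248 × 0.000484843) = 0.005806.
z = (0.071293 − 0.078239)/0.005806 = -0.006946/0.005806 = -1.1963.
p-value = 2·P(Z > 1.196) ≈ 0.2316; since p > α = 0.05, fail to reject H₀.

z = -1.1963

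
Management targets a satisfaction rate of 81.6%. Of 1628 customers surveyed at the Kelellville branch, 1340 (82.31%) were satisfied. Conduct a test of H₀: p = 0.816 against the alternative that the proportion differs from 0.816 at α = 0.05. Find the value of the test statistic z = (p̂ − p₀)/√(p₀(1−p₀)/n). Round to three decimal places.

z = 0.739

p̂ = 1340/1628 = 0.823096.
SE = √(p₀(1−p₀)/n) = √(0.15014/1628) = 0.009603.
z = (0.823096 − 0.816)/0.009603 = 0.007096/0.009603 = 0.739.
p-value = 2·P(Z > 0.739) ≈ 0.4600, so at α = 0.05 we fail to reject H₀.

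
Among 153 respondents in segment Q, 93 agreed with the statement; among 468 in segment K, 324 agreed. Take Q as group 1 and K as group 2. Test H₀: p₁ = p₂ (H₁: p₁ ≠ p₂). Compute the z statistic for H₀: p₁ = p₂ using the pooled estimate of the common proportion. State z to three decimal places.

p̂₁ = 93/153 = 0.60784, p̂₂ = 324/468 = 0.69231.
Pooled p̂ = (93+324)/(153+468) = 417/621 = 0.67150.
SE = √(p̂(1−p̂)(1/n₁+1/n₂)) = √(0.67150·0.32850·0.0086727) = √(0.0019131) = 0.04374.
z = (0.60784 − 0.69231)/0.04374 = -0.08447/0.04374 = -1.931.
p-value = 2·P(Z > 1.931) ≈ 0.0535.

z = -1.931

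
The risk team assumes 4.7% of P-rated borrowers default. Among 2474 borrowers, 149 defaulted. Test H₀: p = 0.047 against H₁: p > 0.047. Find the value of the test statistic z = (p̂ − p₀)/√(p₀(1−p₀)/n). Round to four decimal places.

p̂ = 149/2474 ≈ 0.06022635.
Under H₀, SE = √(0.047·0.953/2474) = √(1.81047e-05) = 0.00425496.
z = (0.06022635 − 0.047)/0.00425496 = 0.01322635/0.00425496 = 3.1085.

z = 3.1085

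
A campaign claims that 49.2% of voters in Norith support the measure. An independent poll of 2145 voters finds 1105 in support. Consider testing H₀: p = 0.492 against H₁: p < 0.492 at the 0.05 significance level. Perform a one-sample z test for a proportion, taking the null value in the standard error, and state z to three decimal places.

p̂ = 1105/2145 = 0.515152.
Under H₀, SE = √(0.492·0.508/2145) = √(0.00011652) = 0.010794.
z = (0.515152 − 0.492)/0.010794 = 0.023152/0.010794 = 2.145.
p-value = P(Z < 2.145) ≈ 0.9840; since p > α = 0.05, fail to reject H₀.

z = 2.145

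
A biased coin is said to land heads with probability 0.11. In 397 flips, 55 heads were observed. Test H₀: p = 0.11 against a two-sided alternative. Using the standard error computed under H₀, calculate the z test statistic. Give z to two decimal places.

p̂ = 55/397 ≈ 0.1385.
Standard error under H₀: √(0.11×0.89/397) = 0.0157.
z = (0.1385 − 0.11)/0.0157 = 0.0285/0.0157 = 1.82.
p-value = 2·P(Z > 1.817) ≈ 0.0692.

z = 1.82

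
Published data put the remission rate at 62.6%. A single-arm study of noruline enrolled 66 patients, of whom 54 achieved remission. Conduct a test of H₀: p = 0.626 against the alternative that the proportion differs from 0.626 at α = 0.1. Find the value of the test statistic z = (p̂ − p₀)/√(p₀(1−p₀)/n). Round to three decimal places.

z = 3.227

p̂ = 54/66 = 0.81818.
Standard error under H₀: √(0.626×0.374/66) = 0.05956.
z = (0.81818 − 0.626)/0.05956 = 0.19218/0.05956 = 3.227.
Two-sided p-value ≈ 2·Φ(−3.227) = 0.0013, so at α = 0.1 we reject H₀.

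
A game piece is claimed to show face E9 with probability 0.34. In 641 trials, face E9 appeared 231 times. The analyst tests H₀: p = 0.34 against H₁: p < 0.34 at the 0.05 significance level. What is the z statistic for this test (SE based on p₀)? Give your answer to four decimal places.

p̂ = 231/641 = 0.360374.
SE = √(p₀(1−p₀)/n) = √(0.2244/641) = 0.018710.
z = (0.360374 − 0.34)/0.018710 = 0.020374/0.018710 = 1.0889.
p-value = P(Z < 1.089) ≈ 0.8619. With α = 0.05, fail to reject H₀.

z = 1.0889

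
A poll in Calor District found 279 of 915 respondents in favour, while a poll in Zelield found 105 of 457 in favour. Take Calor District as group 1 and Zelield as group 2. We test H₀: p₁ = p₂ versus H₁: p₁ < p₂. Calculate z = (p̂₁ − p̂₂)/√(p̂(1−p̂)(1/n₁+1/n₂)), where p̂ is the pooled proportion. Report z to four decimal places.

p̂₁ = 279/915 ≈ 0.304918, p̂₂ = 105/457 ≈ 0.229759.
Pooled p̂ = (279+105)/(915+457) = 384/1372 = 0.279883.
SE = √(p̂(1−p̂)(1/n₁+1/n₂)) = √(0.279883·0.720117·0.00328108) = √(0.000661297) = 0.025716.
z = (0.304918 − 0.229759)/0.025716 = 0.075159/0.025716 = 2.9227.

z = 2.9227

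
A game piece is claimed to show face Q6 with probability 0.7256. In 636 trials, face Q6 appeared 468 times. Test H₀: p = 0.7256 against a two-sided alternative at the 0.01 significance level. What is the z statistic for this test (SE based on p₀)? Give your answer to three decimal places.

p̂ = 468/636 = 0.73585.
SE = √(p₀(1−p₀)/n) = √(0.1991/636) = 0.01769.
z = (0.73585 − 0.7256)/0.01769 = 0.01025/0.01769 = 0.579.
p-value = 2·P(Z > 0.579) ≈ 0.5624. With α = 0.01, fail to reject H₀.

z = 0.579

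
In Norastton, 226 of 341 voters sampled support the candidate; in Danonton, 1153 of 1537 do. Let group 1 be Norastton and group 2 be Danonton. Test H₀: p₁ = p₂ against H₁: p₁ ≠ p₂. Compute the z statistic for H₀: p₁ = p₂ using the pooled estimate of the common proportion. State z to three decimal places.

p̂₁ = 226/341 = 0.66276, p̂₂ = 1153/1537 = 0.75016.
Pooled p̂ = (226+1153)/(341+1537) = 1379/1878 = 0.73429.
SE = √(0.195107 × 0.00358317) = 0.02644.
z = (0.66276 − 0.75016)/0.02644 = -0.08740/0.02644 = -3.306.
Two-sided p-value ≈ 2·Φ(−3.306) = 0.0009.

z = -3.306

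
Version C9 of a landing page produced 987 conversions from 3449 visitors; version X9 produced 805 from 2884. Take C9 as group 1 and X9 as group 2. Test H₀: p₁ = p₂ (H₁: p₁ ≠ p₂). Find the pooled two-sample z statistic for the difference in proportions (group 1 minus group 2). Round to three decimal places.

p̂₁ = 987/3449 = 0.286170, p̂₂ = 805/2884 = 0.279126.
Pooled p̂ = (987+805)/(3449+2884) = 1792/6333 = 0.282962.
SE = √(0.202895 × 0.00063668) = 0.011366.
z = (0.286170 − 0.279126)/0.011366 = 0.007044/0.011366 = 0.620.
p-value = 2·P(Z > 0.620) ≈ 0.5354.

z = 0.620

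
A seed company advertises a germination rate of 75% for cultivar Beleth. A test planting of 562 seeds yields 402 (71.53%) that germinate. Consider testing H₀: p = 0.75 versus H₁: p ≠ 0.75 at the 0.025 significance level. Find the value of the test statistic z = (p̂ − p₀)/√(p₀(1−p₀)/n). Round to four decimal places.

z = -1.8996

p̂ = 402/562 = 0.715302.
Standard error under H₀: √(0.75×0.25/562) = 0.018266.
z = (0.715302 − 0.75)/0.018266 = -0.034698/0.018266 = -1.8996.
Two-sided p-value ≈ 2·Φ(−1.900) = 0.0575; since p > α = 0.025, fail to reject H₀.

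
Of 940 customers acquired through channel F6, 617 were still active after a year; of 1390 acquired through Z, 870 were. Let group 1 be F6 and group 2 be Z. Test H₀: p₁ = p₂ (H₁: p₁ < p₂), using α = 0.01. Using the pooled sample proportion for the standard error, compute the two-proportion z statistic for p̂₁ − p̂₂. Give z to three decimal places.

p̂₁ = 617/940 = 0.65638, p̂₂ = 870/1390 = 0.62590.
Pooled p̂ = (617+870)/(940+1390) = 1487/2330 = 0.63820.
SE = √(p̂(1−p̂)(1/n₁+1/n₂)) = √(0.63820·0.36180·0.00178325) = √(0.000411756) = 0.02029.
z = (0.65638 − 0.62590)/0.02029 = 0.03048/0.02029 = 1.502.
p-value = P(Z < 1.502) ≈ 0.9335. With α = 0.01, fail to reject H₀.

z = 1.502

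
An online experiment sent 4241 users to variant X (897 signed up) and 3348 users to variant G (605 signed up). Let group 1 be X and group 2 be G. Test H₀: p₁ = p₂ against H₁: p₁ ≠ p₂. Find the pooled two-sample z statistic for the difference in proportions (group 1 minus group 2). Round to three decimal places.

p̂₁ = 897/4241 = 0.211507, p̂₂ = 605/3348 = 0.180705.
Pooled p̂ = (897+605)/(4241+3348) = 1502/7589 = 0.197918.
SE = √(p̂(1−p̂)(1/n₁+1/n₂)) = √(0.197918·0.802082·0.000534479) = √(8.48467e-05) = 0.009211.
z = (0.211507 − 0.180705)/0.009211 = 0.030802/0.009211 = 3.344.

z = 3.344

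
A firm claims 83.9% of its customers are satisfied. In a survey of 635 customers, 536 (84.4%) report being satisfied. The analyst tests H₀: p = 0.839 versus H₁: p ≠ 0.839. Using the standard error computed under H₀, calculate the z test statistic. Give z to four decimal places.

p̂ = 536/635 ≈ 0.844094.
Under H₀, SE = √(0.839·0.161/635) = √(0.000212723) = 0.014585.
z = (0.844094 − 0.839)/0.014585 = 0.005094/0.014585 = 0.3493.

z = 0.3493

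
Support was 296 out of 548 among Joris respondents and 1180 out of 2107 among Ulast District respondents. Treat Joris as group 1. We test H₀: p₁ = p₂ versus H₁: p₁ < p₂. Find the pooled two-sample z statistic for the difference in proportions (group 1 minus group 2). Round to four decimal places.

z = -0.8349

p̂₁ = 296/548 = 0.540146, p̂₂ = 1180/2107 = 0.560038.
Pooled p̂ = (296+1180)/(548+2107) = 1476/2655 = 0.555932.
SE = √(p̂(1−p̂)(1/n₁+1/n₂)) = √(0.555932·0.444068·0.00229943) = √(0.000567663) = 0.023826.
z = (0.540146 − 0.560038)/0.023826 = -0.019892/0.023826 = -0.8349.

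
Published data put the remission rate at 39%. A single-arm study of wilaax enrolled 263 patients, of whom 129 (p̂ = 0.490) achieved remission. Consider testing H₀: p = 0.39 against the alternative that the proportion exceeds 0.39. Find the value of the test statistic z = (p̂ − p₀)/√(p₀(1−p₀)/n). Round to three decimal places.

z = 3.341

p̂ = 129/263 = 0.49049.
Standard error under H₀: √(0.39×0.61/263) = 0.03008.
z = (0.49049 − 0.39)/0.03008 = 0.10049/0.03008 = 3.341.
p-value = P(Z > 3.341) ≈ 0.0004.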